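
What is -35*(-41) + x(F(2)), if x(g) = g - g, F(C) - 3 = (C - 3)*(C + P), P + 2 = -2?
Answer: 1435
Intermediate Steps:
P = -4 (P = -2 - 2 = -4)
F(C) = 3 + (-4 + C)*(-3 + C) (F(C) = 3 + (C - 3)*(C - 4) = 3 + (-3 + C)*(-4 + C) = 3 + (-4 + C)*(-3 + C))
x(g) = 0
-35*(-41) + x(F(2)) = -35*(-41) + 0 = 1435 + 0 = 1435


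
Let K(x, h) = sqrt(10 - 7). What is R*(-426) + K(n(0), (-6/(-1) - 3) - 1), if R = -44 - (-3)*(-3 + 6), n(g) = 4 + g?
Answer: 14910 + sqrt(3) ≈ 14912.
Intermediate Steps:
R = -35 (R = -44 - (-3)*3 = -44 - 1*(-9) = -44 + 9 = -35)
K(x, h) = sqrt(3)
R*(-426) + K(n(0), (-6/(-1) - 3) - 1) = -35*(-426) + sqrt(3) = 14910 + sqrt(3)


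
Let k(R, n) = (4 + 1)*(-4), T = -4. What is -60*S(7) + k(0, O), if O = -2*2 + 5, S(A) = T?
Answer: 220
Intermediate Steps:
S(A) = -4
O = 1 (O = -4 + 5 = 1)
k(R, n) = -20 (k(R, n) = 5*(-4) = -20)
-60*S(7) + k(0, O) = -60*(-4) - 20 = 240 - 20 = 220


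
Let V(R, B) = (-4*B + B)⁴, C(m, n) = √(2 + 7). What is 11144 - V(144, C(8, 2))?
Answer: 4583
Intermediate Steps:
C(m, n) = 3 (C(m, n) = √9 = 3)
V(R, B) = 81*B⁴ (V(R, B) = (-3*B)⁴ = 81*B⁴)
11144 - V(144, C(8, 2)) = 11144 - 81*3⁴ = 11144 - 81*81 = 11144 - 1*6561 = 11144 - 6561 = 4583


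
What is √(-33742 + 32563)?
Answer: 3*I*√131 ≈ 34.337*I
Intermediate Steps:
√(-33742 + 32563) = √(-1179) = 3*I*√131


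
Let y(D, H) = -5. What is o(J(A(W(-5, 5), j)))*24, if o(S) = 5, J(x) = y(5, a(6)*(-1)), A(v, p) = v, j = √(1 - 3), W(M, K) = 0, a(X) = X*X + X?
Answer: 120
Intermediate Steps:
a(X) = X + X² (a(X) = X² + X = X + X²)
j = I*√2 (j = √(-2) = I*√2 ≈ 1.4142*I)
J(x) = -5
o(J(A(W(-5, 5), j)))*24 = 5*24 = 120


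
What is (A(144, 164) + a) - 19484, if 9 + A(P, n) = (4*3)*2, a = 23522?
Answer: 4053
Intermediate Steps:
A(P, n) = 15 (A(P, n) = -9 + (4*3)*2 = -9 + 12*2 = -9 + 24 = 15)
(A(144, 164) + a) - 19484 = (15 + 23522) - 19484 = 23537 - 19484 = 4053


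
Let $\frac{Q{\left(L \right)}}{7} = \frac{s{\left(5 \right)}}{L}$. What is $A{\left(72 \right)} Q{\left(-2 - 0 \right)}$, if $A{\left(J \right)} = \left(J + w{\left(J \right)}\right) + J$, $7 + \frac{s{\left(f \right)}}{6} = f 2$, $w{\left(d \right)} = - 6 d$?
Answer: $18144$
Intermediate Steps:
$s{\left(f \right)} = -42 + 12 f$ ($s{\left(f \right)} = -42 + 6 f 2 = -42 + 6 \cdot 2 f = -42 + 12 f$)
$Q{\left(L \right)} = \frac{126}{L}$ ($Q{\left(L \right)} = 7 \frac{-42 + 12 \cdot 5}{L} = 7 \frac{-42 + 60}{L} = 7 \frac{18}{L} = \frac{126}{L}$)
$A{\left(J \right)} = - 4 J$ ($A{\left(J \right)} = \left(J - 6 J\right) + J = - 5 J + J = - 4 J$)
$A{\left(72 \right)} Q{\left(-2 - 0 \right)} = \left(-4\right) 72 \frac{126}{-2 - 0} = - 288 \frac{126}{-2 + 0} = - 288 \frac{126}{-2} = - 288 \cdot 126 \left(- \frac{1}{2}\right) = \left(-288\right) \left(-63\right) = 18144$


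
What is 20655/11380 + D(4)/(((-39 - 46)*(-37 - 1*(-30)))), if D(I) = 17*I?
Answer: 153689/79660 ≈ 1.9293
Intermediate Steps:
20655/11380 + D(4)/(((-39 - 46)*(-37 - 1*(-30)))) = 20655/11380 + (17*4)/(((-39 - 46)*(-37 - 1*(-30)))) = 20655*(1/11380) + 68/((-85*(-37 + 30))) = 4131/2276 + 68/((-85*(-7))) = 4131/2276 + 68/595 = 4131/2276 + 68*(1/595) = 4131/2276 + 4/35 = 153689/79660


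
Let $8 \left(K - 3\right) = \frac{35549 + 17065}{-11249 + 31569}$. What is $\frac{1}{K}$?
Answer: $\frac{81280}{270147} \approx 0.30087$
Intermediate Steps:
$K = \frac{270147}{81280}$ ($K = 3 + \frac{\left(35549 + 17065\right) \frac{1}{-11249 + 31569}}{8} = 3 + \frac{52614 \cdot \frac{1}{20320}}{8} = 3 + \frac{1}{8} \cdot \frac{26307}{10160} = 3 + \frac{26307}{81280} = \frac{270147}{81280} \approx 3.3237$)
$\frac{1}{K} = \frac{1}{\frac{270147}{81280}} = \frac{81280}{270147}$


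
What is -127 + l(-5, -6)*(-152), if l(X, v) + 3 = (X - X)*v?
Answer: 329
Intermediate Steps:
l(X, v) = -3 (l(X, v) = -3 + (X - X)*v = -3 + 0*v = -3 + 0 = -3)
-127 + l(-5, -6)*(-152) = -127 - 3*(-152) = -127 + 456 = 329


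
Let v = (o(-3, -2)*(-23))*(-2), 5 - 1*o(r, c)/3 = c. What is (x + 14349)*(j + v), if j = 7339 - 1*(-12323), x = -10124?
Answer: 87153300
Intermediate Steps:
o(r, c) = 15 - 3*c
v = 966 (v = ((15 - 3*(-2))*(-23))*(-2) = ((15 + 6)*(-23))*(-2) = (21*(-23))*(-2) = -483*(-2) = 966)
j = 19662 (j = 7339 + 12323 = 19662)
(x + 14349)*(j + v) = (-10124 + 14349)*(19662 + 966) = 4225*20628 = 87153300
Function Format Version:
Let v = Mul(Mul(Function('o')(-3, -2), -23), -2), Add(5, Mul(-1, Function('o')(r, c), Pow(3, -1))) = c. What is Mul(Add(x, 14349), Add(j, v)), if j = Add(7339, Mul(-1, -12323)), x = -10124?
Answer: 87153300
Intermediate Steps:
Function('o')(r, c) = Add(15, Mul(-3, c))
v = 966 (v = Mul(Mul(Add(15, Mul(-3, -2)), -23), -2) = Mul(Mul(Add(15, 6), -23), -2) = Mul(Mul(21, -23), -2) = Mul(-483, -2) = 966)
j = 19662 (j = Add(7339, 12323) = 19662)
Mul(Add(x, 14349), Add(j, v)) = Mul(Add(-10124, 14349), Add(19662, 966)) = Mul(4225, 20628) = 87153300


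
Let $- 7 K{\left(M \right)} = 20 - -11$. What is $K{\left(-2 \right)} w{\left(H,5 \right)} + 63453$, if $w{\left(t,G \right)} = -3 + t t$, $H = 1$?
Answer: $\frac{444233}{7} \approx 63462.0$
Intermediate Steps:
$w{\left(t,G \right)} = -3 + t^{2}$
$K{\left(M \right)} = - \frac{31}{7}$ ($K{\left(M \right)} = - \frac{20 - -11}{7} = - \frac{20 + 11}{7} = \left(- \frac{1}{7}\right) 31 = - \frac{31}{7}$)
$K{\left(-2 \right)} w{\left(H,5 \right)} + 63453 = - \frac{31 \left(-3 + 1^{2}\right)}{7} + 63453 = - \frac{31 \left(-3 + 1\right)}{7} + 63453 = \left(- \frac{31}{7}\right) \left(-2\right) + 63453 = \frac{62}{7} + 63453 = \frac{444233}{7}$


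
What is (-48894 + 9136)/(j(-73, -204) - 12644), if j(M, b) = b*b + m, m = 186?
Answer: -19879/14579 ≈ -1.3635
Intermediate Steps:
j(M, b) = 186 + b² (j(M, b) = b*b + 186 = b² + 186 = 186 + b²)
(-48894 + 9136)/(j(-73, -204) - 12644) = (-48894 + 9136)/((186 + (-204)²) - 12644) = -39758/((186 + 41616) - 12644) = -39758/(41802 - 12644) = -39758/29158 = -39758*1/29158 = -19879/14579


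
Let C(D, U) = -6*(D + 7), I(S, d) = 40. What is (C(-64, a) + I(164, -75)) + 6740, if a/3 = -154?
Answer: 7122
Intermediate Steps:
a = -462 (a = 3*(-154) = -462)
C(D, U) = -42 - 6*D (C(D, U) = -6*(7 + D) = -42 - 6*D)
(C(-64, a) + I(164, -75)) + 6740 = ((-42 - 6*(-64)) + 40) + 6740 = ((-42 + 384) + 40) + 6740 = (342 + 40) + 6740 = 382 + 6740 = 7122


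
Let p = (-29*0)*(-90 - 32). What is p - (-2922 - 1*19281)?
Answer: 22203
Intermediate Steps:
p = 0 (p = 0*(-122) = 0)
p - (-2922 - 1*19281) = 0 - (-2922 - 1*19281) = 0 - (-2922 - 19281) = 0 - 1*(-22203) = 0 + 22203 = 22203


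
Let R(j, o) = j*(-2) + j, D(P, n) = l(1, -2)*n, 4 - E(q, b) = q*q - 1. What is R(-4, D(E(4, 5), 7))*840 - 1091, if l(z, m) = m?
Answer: 2269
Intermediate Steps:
E(q, b) = 5 - q² (E(q, b) = 4 - (q*q - 1) = 4 - (q² - 1) = 4 - (-1 + q²) = 4 + (1 - q²) = 5 - q²)
D(P, n) = -2*n
R(j, o) = -j (R(j, o) = -2*j + j = -j)
R(-4, D(E(4, 5), 7))*840 - 1091 = -1*(-4)*840 - 1091 = 4*840 - 1091 = 3360 - 1091 = 2269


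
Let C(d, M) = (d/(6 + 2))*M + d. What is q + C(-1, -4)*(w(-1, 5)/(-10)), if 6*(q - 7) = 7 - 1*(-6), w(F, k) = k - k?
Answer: 55/6 ≈ 9.1667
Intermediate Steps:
w(F, k) = 0
q = 55/6 (q = 7 + (7 - 1*(-6))/6 = 7 + (7 + 6)/6 = 7 + (⅙)*13 = 7 + 13/6 = 55/6 ≈ 9.1667)
C(d, M) = d + M*d/8 (C(d, M) = (d/8)*M + d = M*d/8 + d = d + M*d/8)
q + C(-1, -4)*(w(-1, 5)/(-10)) = 55/6 + ((⅛)*(-1)*(8 - 4))*(0/(-10)) = 55/6 + ((⅛)*(-1)*4)*(0*(-⅒)) = 55/6 - ½*0 = 55/6 + 0 = 55/6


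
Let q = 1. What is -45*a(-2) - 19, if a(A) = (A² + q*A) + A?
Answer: -19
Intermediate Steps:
a(A) = A² + 2*A (a(A) = (A² + 1*A) + A = (A² + A) + A = (A + A²) + A = A² + 2*A)
-45*a(-2) - 19 = -(-90)*(2 - 2) - 19 = -(-90)*0 - 19 = -45*0 - 19 = 0 - 19 = -19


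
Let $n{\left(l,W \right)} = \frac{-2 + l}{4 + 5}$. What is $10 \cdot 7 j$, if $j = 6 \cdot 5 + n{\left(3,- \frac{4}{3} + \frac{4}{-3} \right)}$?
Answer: $\frac{18970}{9} \approx 2107.8$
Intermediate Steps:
$n{\left(l,W \right)} = - \frac{2}{9} + \frac{l}{9}$ ($n{\left(l,W \right)} = \frac{-2 + l}{9} = \left(-2 + l\right) \frac{1}{9} = - \frac{2}{9} + \frac{l}{9}$)
$j = \frac{271}{9}$ ($j = 6 \cdot 5 + \left(- \frac{2}{9} + \frac{1}{9} \cdot 3\right) = 30 + \left(- \frac{2}{9} + \frac{1}{3}\right) = 30 + \frac{1}{9} = \frac{271}{9} \approx 30.111$)
$10 \cdot 7 j = 10 \cdot 7 \cdot \frac{271}{9} = 70 \cdot \frac{271}{9} = \frac{18970}{9}$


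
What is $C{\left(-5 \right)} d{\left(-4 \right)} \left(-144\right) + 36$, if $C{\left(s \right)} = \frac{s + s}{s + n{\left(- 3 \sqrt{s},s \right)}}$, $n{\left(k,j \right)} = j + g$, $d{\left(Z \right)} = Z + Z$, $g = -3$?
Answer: $\frac{11988}{13} \approx 922.15$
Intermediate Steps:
$d{\left(Z \right)} = 2 Z$
$n{\left(k,j \right)} = -3 + j$ ($n{\left(k,j \right)} = j - 3 = -3 + j$)
$C{\left(s \right)} = \frac{2 s}{-3 + 2 s}$ ($C{\left(s \right)} = \frac{s + s}{s + \left(-3 + s\right)} = \frac{2 s}{-3 + 2 s}$)
$C{\left(-5 \right)} d{\left(-4 \right)} \left(-144\right) + 36 = 2 \left(-5\right) \frac{1}{-3 + 2 \left(-5\right)} 2 \left(-4\right) \left(-144\right) + 36 = 2 \left(-5\right) \frac{1}{-3 - 10} \left(-8\right) \left(-144\right) + 36 = 2 \left(-5\right) \frac{1}{-13} \left(-8\right) \left(-144\right) + 36 = 2 \left(-5\right) \left(- \frac{1}{13}\right) \left(-8\right) \left(-144\right) + 36 = \frac{10}{13} \left(-8\right) \left(-144\right) + 36 = \left(- \frac{80}{13}\right) \left(-144\right) + 36 = \frac{11520}{13} + 36 = \frac{11988}{13}$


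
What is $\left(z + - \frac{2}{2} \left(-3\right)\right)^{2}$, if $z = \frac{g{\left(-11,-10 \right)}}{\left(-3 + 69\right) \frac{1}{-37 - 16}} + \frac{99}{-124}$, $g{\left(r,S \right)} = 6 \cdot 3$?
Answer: $\frac{279324369}{1860496} \approx 150.13$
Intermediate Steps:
$g{\left(r,S \right)} = 18$
$z = - \frac{20805}{1364}$ ($z = \frac{18}{\left(-3 + 69\right) \frac{1}{-37 - 16}} + \frac{99}{-124} = \frac{18}{66 \frac{1}{-53}} + 99 \left(- \frac{1}{124}\right) = \frac{18}{66 \left(- \frac{1}{53}\right)} - \frac{99}{124} = \frac{18}{- \frac{66}{53}} - \frac{99}{124} = 18 \left(- \frac{53}{66}\right) - \frac{99}{124} = - \frac{159}{11} - \frac{99}{124} = - \frac{20805}{1364} \approx -15.253$)
$\left(z + - \frac{2}{2} \left(-3\right)\right)^{2} = \left(- \frac{20805}{1364} + - \frac{2}{2} \left(-3\right)\right)^{2} = \left(- \frac{20805}{1364} + \left(-2\right) \frac{1}{2} \left(-3\right)\right)^{2} = \left(- \frac{20805}{1364} - -3\right)^{2} = \left(- \frac{20805}{1364} + 3\right)^{2} = \left(- \frac{16713}{1364}\right)^{2} = \frac{279324369}{1860496}$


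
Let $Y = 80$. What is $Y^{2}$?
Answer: $6400$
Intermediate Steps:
$Y^{2} = 80^{2} = 6400$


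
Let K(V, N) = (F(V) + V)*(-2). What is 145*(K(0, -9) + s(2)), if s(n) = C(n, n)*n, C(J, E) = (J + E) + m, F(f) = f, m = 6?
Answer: 2900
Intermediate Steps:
K(V, N) = -4*V (K(V, N) = (V + V)*(-2) = (2*V)*(-2) = -4*V)
C(J, E) = 6 + E + J (C(J, E) = (J + E) + 6 = (E + J) + 6 = 6 + E + J)
s(n) = n*(6 + 2*n) (s(n) = (6 + n + n)*n = (6 + 2*n)*n = n*(6 + 2*n))
145*(K(0, -9) + s(2)) = 145*(-4*0 + 2*2*(3 + 2)) = 145*(0 + 2*2*5) = 145*(0 + 20) = 145*20 = 2900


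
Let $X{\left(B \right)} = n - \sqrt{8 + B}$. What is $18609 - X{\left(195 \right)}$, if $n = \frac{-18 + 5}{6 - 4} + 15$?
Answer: $\frac{37201}{2} + \sqrt{203} \approx 18615.0$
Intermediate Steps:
$n = \frac{17}{2}$ ($n = - \frac{13}{2} + 15 = \frac{17}{2} \approx 8.5$)
$X{\left(B \right)} = \frac{17}{2} - \sqrt{8 + B}$
$18609 - X{\left(195 \right)} = 18609 - \left(\frac{17}{2} - \sqrt{8 + 195}\right) = 18609 - \left(\frac{17}{2} - \sqrt{203}\right) = \frac{37201}{2} + \sqrt{203}$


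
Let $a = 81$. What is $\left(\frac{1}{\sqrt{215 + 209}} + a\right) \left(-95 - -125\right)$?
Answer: $2430 + \frac{15 \sqrt{106}}{106} \approx 2431.5$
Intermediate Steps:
$\left(\frac{1}{\sqrt{215 + 209}} + a\right) \left(-95 - -125\right) = \left(\frac{1}{\sqrt{215 + 209}} + 81\right) \left(-95 - -125\right) = \left(\frac{1}{\sqrt{424}} + 81\right) \left(-95 + 125\right) = \left(\frac{1}{2 \sqrt{106}} + 81\right) 30 = \left(\frac{\sqrt{106}}{212} + 81\right) 30 = \left(81 + \frac{\sqrt{106}}{212}\right) 30 = 2430 + \frac{15 \sqrt{106}}{106}$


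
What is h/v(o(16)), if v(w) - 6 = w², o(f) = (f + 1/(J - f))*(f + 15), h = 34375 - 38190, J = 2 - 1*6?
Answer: -1526000/97794721 ≈ -0.015604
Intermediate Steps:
J = -4 (J = 2 - 6 = -4)
h = -3815
o(f) = (15 + f)*(f + 1/(-4 - f)) (o(f) = (f + 1/(-4 - f))*(f + 15) = (f + 1/(-4 - f))*(15 + f) = (15 + f)*(f + 1/(-4 - f)))
v(w) = 6 + w²
h/v(o(16)) = -3815/(6 + ((-15 + 16³ + 19*16² + 59*16)/(4 + 16))²) = -3815/(6 + ((-15 + 4096 + 19*256 + 944)/20)²) = -3815/(6 + ((-15 + 4096 + 4864 + 944)/20)²) = -3815/(6 + ((1/20)*9889)²) = -3815/(6 + (9889/20)²) = -3815/(6 + 97792321/400) = -3815/97794721/400 = -3815*400/97794721 = -1526000/97794721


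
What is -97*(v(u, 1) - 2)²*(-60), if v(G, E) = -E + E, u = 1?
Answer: 23280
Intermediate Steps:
v(G, E) = 0
-97*(v(u, 1) - 2)²*(-60) = -97*(0 - 2)²*(-60) = -97*(-2)²*(-60) = -97*4*(-60) = -388*(-60) = 23280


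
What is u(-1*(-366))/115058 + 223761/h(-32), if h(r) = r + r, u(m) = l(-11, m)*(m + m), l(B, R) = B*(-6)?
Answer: -12871200585/3681856 ≈ -3495.8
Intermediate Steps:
l(B, R) = -6*B
u(m) = 132*m (u(m) = (-6*(-11))*(m + m) = 66*(2*m) = 132*m)
h(r) = 2*r
u(-1*(-366))/115058 + 223761/h(-32) = (132*(-1*(-366)))/115058 + 223761/((2*(-32))) = (132*366)*(1/115058) + 223761/(-64) = 48312*(1/115058) + 223761*(-1/64) = 24156/57529 - 223761/64 = -12871200585/3681856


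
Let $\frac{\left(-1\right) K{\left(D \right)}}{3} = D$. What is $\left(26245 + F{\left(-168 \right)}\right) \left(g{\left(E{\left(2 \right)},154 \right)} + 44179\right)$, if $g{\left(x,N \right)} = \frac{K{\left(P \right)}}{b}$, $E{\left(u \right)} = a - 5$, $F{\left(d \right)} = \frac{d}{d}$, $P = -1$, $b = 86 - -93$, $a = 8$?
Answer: $\frac{207554522824}{179} \approx 1.1595 \cdot 10^{9}$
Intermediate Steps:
$b = 179$ ($b = 86 + 93 = 179$)
$K{\left(D \right)} = - 3 D$
$F{\left(d \right)} = 1$
$E{\left(u \right)} = 3$ ($E{\left(u \right)} = 8 - 5 = 3$)
$g{\left(x,N \right)} = \frac{3}{179}$ ($g{\left(x,N \right)} = \frac{\left(-3\right) \left(-1\right)}{179} = 3 \cdot \frac{1}{179} = \frac{3}{179}$)
$\left(26245 + F{\left(-168 \right)}\right) \left(g{\left(E{\left(2 \right)},154 \right)} + 44179\right) = \left(26245 + 1\right) \left(\frac{3}{179} + 44179\right) = 26246 \cdot \frac{7908044}{179} = \frac{207554522824}{179}$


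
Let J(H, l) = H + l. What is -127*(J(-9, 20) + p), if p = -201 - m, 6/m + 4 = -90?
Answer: 1133729/47 ≈ 24122.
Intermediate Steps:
m = -3/47 (m = 6/(-4 - 90) = 6/(-94) = 6*(-1/94) = -3/47 ≈ -0.063830)
p = -9444/47 (p = -201 - 1*(-3/47) = -201 + 3/47 = -9444/47 ≈ -200.94)
-127*(J(-9, 20) + p) = -127*((-9 + 20) - 9444/47) = -127*(11 - 9444/47) = -127*(-8927/47) = 1133729/47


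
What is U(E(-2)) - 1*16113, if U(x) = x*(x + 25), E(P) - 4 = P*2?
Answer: -16113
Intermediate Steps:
E(P) = 4 + 2*P (E(P) = 4 + P*2 = 4 + 2*P)
U(x) = x*(25 + x)
U(E(-2)) - 1*16113 = (4 + 2*(-2))*(25 + (4 + 2*(-2))) - 1*16113 = (4 - 4)*(25 + (4 - 4)) - 16113 = 0*(25 + 0) - 16113 = 0*25 - 16113 = 0 - 16113 = -16113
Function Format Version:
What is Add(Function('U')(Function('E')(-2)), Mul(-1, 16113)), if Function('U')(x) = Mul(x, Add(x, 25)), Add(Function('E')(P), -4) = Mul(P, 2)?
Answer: -16113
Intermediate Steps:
Function('E')(P) = Add(4, Mul(2, P)) (Function('E')(P) = Add(4, Mul(P, 2)) = Add(4, Mul(2, P)))
Function('U')(x) = Mul(x, Add(25, x))
Add(Function('U')(Function('E')(-2)), Mul(-1, 16113)) = Add(Mul(Add(4, Mul(2, -2)), Add(25, Add(4, Mul(2, -2)))), Mul(-1, 16113)) = Add(Mul(Add(4, -4), Add(25, Add(4, -4))), -16113) = Add(Mul(0, Add(25, 0)), -16113) = Add(Mul(0, 25), -16113) = Add(0, -16113) = -16113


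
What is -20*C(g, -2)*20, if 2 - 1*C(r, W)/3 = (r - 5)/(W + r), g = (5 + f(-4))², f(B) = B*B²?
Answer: -4178400/3479 ≈ -1201.0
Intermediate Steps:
f(B) = B³
g = 3481 (g = (5 + (-4)³)² = (5 - 64)² = (-59)² = 3481)
C(r, W) = 6 - 3*(-5 + r)/(W + r) (C(r, W) = 6 - 3*(r - 5)/(W + r) = 6 - 3*(-5 + r)/(W + r))
-20*C(g, -2)*20 = -60*(5 + 3481 + 2*(-2))/(-2 + 3481)*20 = -60*(5 + 3481 - 4)/3479*20 = -60*3482/3479*20 = -20*10446/3479*20 = -208920/3479*20 = -4178400/3479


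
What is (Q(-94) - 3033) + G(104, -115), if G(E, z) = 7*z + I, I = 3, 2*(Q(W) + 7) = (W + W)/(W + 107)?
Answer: -50040/13 ≈ -3849.2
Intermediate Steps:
Q(W) = -7 + W/(107 + W) (Q(W) = -7 + ((W + W)/(W + 107))/2 = -7 + ((2*W)/(107 + W))/2 = -7 + (2*W/(107 + W))/2 = -7 + W/(107 + W))
G(E, z) = 3 + 7*z (G(E, z) = 7*z + 3 = 3 + 7*z)
(Q(-94) - 3033) + G(104, -115) = ((-749 - 6*(-94))/(107 - 94) - 3033) + (3 + 7*(-115)) = ((-749 + 564)/13 - 3033) + (3 - 805) = ((1/13)*(-185) - 3033) - 802 = (-185/13 - 3033) - 802 = -39614/13 - 802 = -50040/13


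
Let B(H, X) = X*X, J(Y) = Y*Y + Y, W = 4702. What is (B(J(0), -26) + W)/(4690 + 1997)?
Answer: 5378/6687 ≈ 0.80425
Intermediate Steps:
J(Y) = Y + Y² (J(Y) = Y² + Y = Y + Y²)
B(H, X) = X²
(B(J(0), -26) + W)/(4690 + 1997) = ((-26)² + 4702)/(4690 + 1997) = (676 + 4702)/6687 = 5378*(1/6687) = 5378/6687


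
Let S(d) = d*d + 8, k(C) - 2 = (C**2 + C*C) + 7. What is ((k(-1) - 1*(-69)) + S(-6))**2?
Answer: 15376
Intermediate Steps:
k(C) = 9 + 2*C**2 (k(C) = 2 + ((C**2 + C*C) + 7) = 2 + ((C**2 + C**2) + 7) = 2 + (2*C**2 + 7) = 2 + (7 + 2*C**2) = 9 + 2*C**2)
S(d) = 8 + d**2 (S(d) = d**2 + 8 = 8 + d**2)
((k(-1) - 1*(-69)) + S(-6))**2 = (((9 + 2*(-1)**2) - 1*(-69)) + (8 + (-6)**2))**2 = (((9 + 2*1) + 69) + (8 + 36))**2 = (((9 + 2) + 69) + 44)**2 = ((11 + 69) + 44)**2 = (80 + 44)**2 = 124**2 = 15376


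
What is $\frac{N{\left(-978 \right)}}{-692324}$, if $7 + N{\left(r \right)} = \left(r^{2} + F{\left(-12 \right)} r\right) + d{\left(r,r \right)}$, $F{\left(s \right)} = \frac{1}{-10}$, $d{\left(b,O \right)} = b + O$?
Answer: $- \frac{2386547}{1730810} \approx -1.3789$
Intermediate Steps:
$d{\left(b,O \right)} = O + b$
$F{\left(s \right)} = - \frac{1}{10}$
$N{\left(r \right)} = -7 + r^{2} + \frac{19 r}{10}$ ($N{\left(r \right)} = -7 + \left(\left(r^{2} - \frac{r}{10}\right) + \left(r + r\right)\right) = -7 + \left(\left(r^{2} - \frac{r}{10}\right) + 2 r\right) = -7 + \left(r^{2} + \frac{19 r}{10}\right) = -7 + r^{2} + \frac{19 r}{10}$)
$\frac{N{\left(-978 \right)}}{-692324} = \frac{-7 + \left(-978\right)^{2} + \frac{19}{10} \left(-978\right)}{-692324} = \left(-7 + 956484 - \frac{9291}{5}\right) \left(- \frac{1}{692324}\right) = \frac{4773094}{5} \left(- \frac{1}{692324}\right) = - \frac{2386547}{1730810}$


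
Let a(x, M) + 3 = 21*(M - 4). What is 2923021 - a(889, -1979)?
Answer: 2964667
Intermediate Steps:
a(x, M) = -87 + 21*M (a(x, M) = -3 + 21*(M - 4) = -3 + 21*(-4 + M) = -3 + (-84 + 21*M) = -87 + 21*M)
2923021 - a(889, -1979) = 2923021 - (-87 + 21*(-1979)) = 2923021 - (-87 - 41559) = 2923021 - 1*(-41646) = 2923021 + 41646 = 2964667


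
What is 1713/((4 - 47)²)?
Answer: 1713/1849 ≈ 0.92645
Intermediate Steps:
1713/((4 - 47)²) = 1713/((-43)²) = 1713/1849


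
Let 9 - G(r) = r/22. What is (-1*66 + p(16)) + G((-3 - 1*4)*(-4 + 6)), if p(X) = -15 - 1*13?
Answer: -928/11 ≈ -84.364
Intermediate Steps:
p(X) = -28 (p(X) = -15 - 13 = -28)
G(r) = 9 - r/22
(-1*66 + p(16)) + G((-3 - 1*4)*(-4 + 6)) = (-1*66 - 28) + (9 - (-3 - 1*4)*(-4 + 6)/22) = (-66 - 28) + (9 - (-3 - 4)*2/22) = -94 + (9 - (-7)*2/22) = -94 + (9 - 1/22*(-14)) = -94 + (9 + 7/11) = -94 + 106/11 = -928/11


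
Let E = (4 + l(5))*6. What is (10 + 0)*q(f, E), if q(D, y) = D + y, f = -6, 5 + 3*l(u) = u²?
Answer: 580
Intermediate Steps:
l(u) = -5/3 + u²/3
E = 64 (E = (4 + (-5/3 + (⅓)*5²))*6 = (4 + (-5/3 + (⅓)*25))*6 = (4 + (-5/3 + 25/3))*6 = (4 + 20/3)*6 = (32/3)*6 = 64)
(10 + 0)*q(f, E) = (10 + 0)*(-6 + 64) = 10*58 = 580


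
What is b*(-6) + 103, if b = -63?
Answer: 481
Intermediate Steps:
b*(-6) + 103 = -63*(-6) + 103 = 378 + 103 = 481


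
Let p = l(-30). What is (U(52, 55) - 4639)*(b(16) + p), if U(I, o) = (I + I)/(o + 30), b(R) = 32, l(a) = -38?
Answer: 2365266/85 ≈ 27827.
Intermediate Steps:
U(I, o) = 2*I/(30 + o) (U(I, o) = (2*I)/(30 + o) = 2*I/(30 + o))
p = -38
(U(52, 55) - 4639)*(b(16) + p) = (2*52/(30 + 55) - 4639)*(32 - 38) = (2*52/85 - 4639)*(-6) = (2*52*(1/85) - 4639)*(-6) = (104/85 - 4639)*(-6) = -394211/85*(-6) = 2365266/85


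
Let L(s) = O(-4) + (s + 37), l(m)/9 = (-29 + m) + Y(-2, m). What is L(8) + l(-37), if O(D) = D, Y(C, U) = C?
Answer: -571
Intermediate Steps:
l(m) = -279 + 9*m (l(m) = 9*((-29 + m) - 2) = 9*(-31 + m) = -279 + 9*m)
L(s) = 33 + s (L(s) = -4 + (s + 37) = -4 + (37 + s) = 33 + s)
L(8) + l(-37) = (33 + 8) + (-279 + 9*(-37)) = 41 + (-279 - 333) = 41 - 612 = -571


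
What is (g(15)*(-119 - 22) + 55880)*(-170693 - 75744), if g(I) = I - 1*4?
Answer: -13388675773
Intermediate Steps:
g(I) = -4 + I (g(I) = I - 4 = -4 + I)
(g(15)*(-119 - 22) + 55880)*(-170693 - 75744) = ((-4 + 15)*(-119 - 22) + 55880)*(-170693 - 75744) = (11*(-141) + 55880)*(-246437) = (-1551 + 55880)*(-246437) = 54329*(-246437) = -13388675773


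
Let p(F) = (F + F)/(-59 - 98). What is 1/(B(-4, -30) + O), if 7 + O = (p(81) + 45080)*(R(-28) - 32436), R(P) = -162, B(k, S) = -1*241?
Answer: -157/230709058940 ≈ -6.8051e-10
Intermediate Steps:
B(k, S) = -241
p(F) = -2*F/157 (p(F) = (2*F)/(-157) = (2*F)*(-1/157) = -2*F/157)
O = -230709021103/157 (O = -7 + (-2/157*81 + 45080)*(-162 - 32436) = -7 + (-162/157 + 45080)*(-32598) = -7 + (7077398/157)*(-32598) = -7 - 230709020004/157 = -230709021103/157 ≈ -1.4695e+9)
1/(B(-4, -30) + O) = 1/(-241 - 230709021103/157) = 1/(-230709058940/157) = -157/230709058940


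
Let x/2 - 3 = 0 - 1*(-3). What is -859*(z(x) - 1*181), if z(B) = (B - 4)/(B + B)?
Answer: 465578/3 ≈ 1.5519e+5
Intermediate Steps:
x = 12 (x = 6 + 2*(0 - 1*(-3)) = 6 + 2*(0 + 3) = 6 + 2*3 = 6 + 6 = 12)
z(B) = (-4 + B)/(2*B) (z(B) = (-4 + B)/((2*B)) = (-4 + B)*(1/(2*B)) = (-4 + B)/(2*B))
-859*(z(x) - 1*181) = -859*((1/2)*(-4 + 12)/12 - 1*181) = -859*((1/2)*(1/12)*8 - 181) = -859*(1/3 - 181) = -859*(-542/3) = 465578/3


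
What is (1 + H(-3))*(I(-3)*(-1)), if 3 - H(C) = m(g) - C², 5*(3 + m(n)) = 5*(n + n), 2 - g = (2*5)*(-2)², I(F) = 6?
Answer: -552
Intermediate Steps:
g = -38 (g = 2 - 2*5*(-2)² = 2 - 10*4 = 2 - 1*40 = 2 - 40 = -38)
m(n) = -3 + 2*n (m(n) = -3 + (5*(n + n))/5 = -3 + (5*(2*n))/5 = -3 + (10*n)/5 = -3 + 2*n)
H(C) = 82 + C² (H(C) = 3 - ((-3 + 2*(-38)) - C²) = 3 - ((-3 - 76) - C²) = 3 - (-79 - C²) = 3 + (79 + C²) = 82 + C²)
(1 + H(-3))*(I(-3)*(-1)) = (1 + (82 + (-3)²))*(6*(-1)) = (1 + (82 + 9))*(-6) = (1 + 91)*(-6) = 92*(-6) = -552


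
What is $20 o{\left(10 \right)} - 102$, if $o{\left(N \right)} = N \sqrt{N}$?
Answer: $-102 + 200 \sqrt{10} \approx 530.46$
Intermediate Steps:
$o{\left(N \right)} = N^{\frac{3}{2}}$
$20 o{\left(10 \right)} - 102 = 20 \cdot 10^{\frac{3}{2}} - 102 = 20 \cdot 10 \sqrt{10} - 102 = 200 \sqrt{10} - 102 = -102 + 200 \sqrt{10}$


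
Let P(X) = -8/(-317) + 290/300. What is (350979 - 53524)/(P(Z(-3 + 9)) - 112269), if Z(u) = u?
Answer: -2828797050/1067668757 ≈ -2.6495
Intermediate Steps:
P(X) = 9433/9510 (P(X) = -8*(-1/317) + 290*(1/300) = 8/317 + 29/30 = 9433/9510)
(350979 - 53524)/(P(Z(-3 + 9)) - 112269) = (350979 - 53524)/(9433/9510 - 112269) = 297455/(-1067668757/9510) = 297455*(-9510/1067668757) = -2828797050/1067668757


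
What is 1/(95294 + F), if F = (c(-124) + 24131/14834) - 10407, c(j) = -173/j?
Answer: 919708/78074032259 ≈ 1.1780e-5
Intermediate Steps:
F = -9568621893/919708 (F = (-173/(-124) + 24131/14834) - 10407 = (-173*(-1/124) + 24131*(1/14834)) - 10407 = (173/124 + 24131/14834) - 10407 = 2779263/919708 - 10407 = -9568621893/919708 ≈ -10404.)
1/(95294 + F) = 1/(95294 - 9568621893/919708) = 1/(78074032259/919708) = 919708/78074032259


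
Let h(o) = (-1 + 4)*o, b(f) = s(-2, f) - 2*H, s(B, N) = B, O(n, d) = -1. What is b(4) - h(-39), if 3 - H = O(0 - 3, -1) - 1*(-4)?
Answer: 115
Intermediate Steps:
H = 0 (H = 3 - (-1 - 1*(-4)) = 3 - (-1 + 4) = 3 - 1*3 = 3 - 3 = 0)
b(f) = -2 (b(f) = -2 - 2*0 = -2 + 0 = -2)
h(o) = 3*o
b(4) - h(-39) = -2 - 3*(-39) = -2 - 1*(-117) = -2 + 117 = 115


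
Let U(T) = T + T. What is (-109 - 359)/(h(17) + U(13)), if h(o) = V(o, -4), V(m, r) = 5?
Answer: -468/31 ≈ -15.097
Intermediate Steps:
U(T) = 2*T
h(o) = 5
(-109 - 359)/(h(17) + U(13)) = (-109 - 359)/(5 + 2*13) = -468/(5 + 26) = -468/31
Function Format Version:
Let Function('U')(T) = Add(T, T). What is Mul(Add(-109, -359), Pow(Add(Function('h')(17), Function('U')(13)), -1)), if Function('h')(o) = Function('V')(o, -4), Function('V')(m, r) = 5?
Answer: Rational(-468, 31) ≈ -15.097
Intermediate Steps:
Function('U')(T) = Mul(2, T)
Function('h')(o) = 5
Mul(Add(-109, -359), Pow(Add(Function('h')(17), Function('U')(13)), -1)) = Mul(Add(-109, -359), Pow(Add(5, Mul(2, 13)), -1)) = Mul(-468, Pow(Add(5, 26), -1)) = Mul(-468, Pow(31, -1)) = Mul(-468, Rational(1, 31)) = Rational(-468, 31)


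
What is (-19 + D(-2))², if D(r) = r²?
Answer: 225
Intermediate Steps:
(-19 + D(-2))² = (-19 + (-2)²)² = (-19 + 4)² = (-15)² = 225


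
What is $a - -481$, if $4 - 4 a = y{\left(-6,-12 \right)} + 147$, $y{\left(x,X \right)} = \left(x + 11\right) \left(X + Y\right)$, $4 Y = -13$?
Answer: $\frac{7429}{16} \approx 464.31$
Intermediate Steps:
$Y = - \frac{13}{4}$ ($Y = \frac{1}{4} \left(-13\right) = - \frac{13}{4} \approx -3.25$)
$y{\left(x,X \right)} = \left(11 + x\right) \left(- \frac{13}{4} + X\right)$ ($y{\left(x,X \right)} = \left(x + 11\right) \left(X - \frac{13}{4}\right) = \left(11 + x\right) \left(- \frac{13}{4} + X\right)$)
$a = - \frac{267}{16}$ ($a = 1 - \frac{\left(- \frac{143}{4} + 11 \left(-12\right) - - \frac{39}{2} - -72\right) + 147}{4} = 1 - \frac{\left(- \frac{143}{4} - 132 + \frac{39}{2} + 72\right) + 147}{4} = 1 - \frac{- \frac{305}{4} + 147}{4} = 1 - \frac{283}{16} = - \frac{267}{16} \approx -16.688$)
$a - -481 = - \frac{267}{16} - -481 = - \frac{267}{16} + 481 = \frac{7429}{16}$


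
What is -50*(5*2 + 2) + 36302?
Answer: 35702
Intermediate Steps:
-50*(5*2 + 2) + 36302 = -50*(10 + 2) + 36302 = -50*12 + 36302 = -600 + 36302 = 35702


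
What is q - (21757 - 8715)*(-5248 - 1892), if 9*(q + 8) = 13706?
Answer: 838092554/9 ≈ 9.3121e+7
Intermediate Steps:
q = 13634/9 (q = -8 + (⅑)*13706 = -8 + 13706/9 = 13634/9 ≈ 1514.9)
q - (21757 - 8715)*(-5248 - 1892) = 13634/9 - (21757 - 8715)*(-5248 - 1892) = 13634/9 - 13042*(-7140) = 13634/9 - 1*(-93119880) = 13634/9 + 93119880 = 838092554/9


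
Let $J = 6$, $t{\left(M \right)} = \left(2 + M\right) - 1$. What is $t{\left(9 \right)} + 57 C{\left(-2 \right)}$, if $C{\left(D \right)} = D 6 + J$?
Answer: $-332$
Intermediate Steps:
$t{\left(M \right)} = 1 + M$
$C{\left(D \right)} = 6 + 6 D$ ($C{\left(D \right)} = D 6 + 6 = 6 D + 6 = 6 + 6 D$)
$t{\left(9 \right)} + 57 C{\left(-2 \right)} = \left(1 + 9\right) + 57 \left(6 + 6 \left(-2\right)\right) = 10 + 57 \left(6 - 12\right) = 10 + 57 \left(-6\right) = 10 - 342 = -332$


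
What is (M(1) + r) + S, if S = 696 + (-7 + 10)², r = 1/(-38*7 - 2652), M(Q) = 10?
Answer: 2086369/2918 ≈ 715.00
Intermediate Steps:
r = -1/2918 (r = 1/(-266 - 2652) = 1/(-2918) = -1/2918 ≈ -0.00034270)
S = 705 (S = 696 + 3² = 696 + 9 = 705)
(M(1) + r) + S = (10 - 1/2918) + 705 = 29179/2918 + 705 = 2086369/2918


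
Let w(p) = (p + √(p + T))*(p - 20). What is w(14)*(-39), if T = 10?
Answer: 3276 + 468*√6 ≈ 4422.4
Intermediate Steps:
w(p) = (-20 + p)*(p + √(10 + p)) (w(p) = (p + √(p + 10))*(p - 20) = (p + √(10 + p))*(-20 + p) = (-20 + p)*(p + √(10 + p)))
w(14)*(-39) = (14² - 20*14 - 20*√(10 + 14) + 14*√(10 + 14))*(-39) = (196 - 280 - 40*√6 + 14*√24)*(-39) = (196 - 280 - 40*√6 + 14*(2*√6))*(-39) = (196 - 280 - 40*√6 + 28*√6)*(-39) = (-84 - 12*√6)*(-39) = 3276 + 468*√6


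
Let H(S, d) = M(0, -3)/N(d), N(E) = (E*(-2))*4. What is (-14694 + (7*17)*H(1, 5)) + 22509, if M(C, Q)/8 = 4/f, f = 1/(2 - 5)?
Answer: 40503/5 ≈ 8100.6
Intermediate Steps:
f = -1/3 (f = 1/(-3) = -1/3 ≈ -0.33333)
M(C, Q) = -96 (M(C, Q) = 8*(4/(-1/3)) = 8*(4*(-3)) = 8*(-12) = -96)
N(E) = -8*E (N(E) = -2*E*4 = -8*E)
H(S, d) = 12/d (H(S, d) = -96*(-1/(8*d)) = -(-12)/d = 12/d)
(-14694 + (7*17)*H(1, 5)) + 22509 = (-14694 + (7*17)*(12/5)) + 22509 = (-14694 + 119*(12*(1/5))) + 22509 = (-14694 + 119*(12/5)) + 22509 = (-14694 + 1428/5) + 22509 = -72042/5 + 22509 = 40503/5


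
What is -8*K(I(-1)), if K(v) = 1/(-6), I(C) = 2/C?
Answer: 4/3 ≈ 1.3333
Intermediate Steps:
K(v) = -1/6
-8*K(I(-1)) = -8*(-1/6) = 4/3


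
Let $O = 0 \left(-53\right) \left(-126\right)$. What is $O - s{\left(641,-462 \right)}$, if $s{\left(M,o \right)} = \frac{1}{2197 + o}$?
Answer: $- \frac{1}{1735} \approx -0.00057637$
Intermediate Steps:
$O = 0$ ($O = 0 \left(-126\right) = 0$)
$O - s{\left(641,-462 \right)} = 0 - \frac{1}{2197 - 462} = 0 - \frac{1}{1735} = - \frac{1}{1735}$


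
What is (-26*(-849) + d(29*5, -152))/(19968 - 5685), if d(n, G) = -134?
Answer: 21940/14283 ≈ 1.5361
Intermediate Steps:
(-26*(-849) + d(29*5, -152))/(19968 - 5685) = (-26*(-849) - 134)/(19968 - 5685) = (22074 - 134)/14283 = 21940*(1/14283) = 21940/14283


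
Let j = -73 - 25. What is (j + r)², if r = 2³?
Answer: 8100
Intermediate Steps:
j = -98
r = 8
(j + r)² = (-98 + 8)² = (-90)² = 8100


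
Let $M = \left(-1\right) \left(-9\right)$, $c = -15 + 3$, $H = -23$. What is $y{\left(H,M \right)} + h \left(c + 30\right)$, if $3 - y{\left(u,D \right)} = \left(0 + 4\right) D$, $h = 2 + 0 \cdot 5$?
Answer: $3$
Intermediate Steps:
$h = 2$ ($h = 2 + 0 = 2$)
$c = -12$
$M = 9$
$y{\left(u,D \right)} = 3 - 4 D$ ($y{\left(u,D \right)} = 3 - \left(0 + 4\right) D = 3 - 4 D$)
$y{\left(H,M \right)} + h \left(c + 30\right) = \left(3 - 36\right) + 2 \left(-12 + 30\right) = \left(3 - 36\right) + 2 \cdot 18 = -33 + 36 = 3$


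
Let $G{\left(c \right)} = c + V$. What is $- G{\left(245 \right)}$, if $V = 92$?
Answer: $-337$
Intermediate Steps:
$G{\left(c \right)} = 92 + c$ ($G{\left(c \right)} = c + 92 = 92 + c$)
$- G{\left(245 \right)} = - (92 + 245) = \left(-1\right) 337 = -337$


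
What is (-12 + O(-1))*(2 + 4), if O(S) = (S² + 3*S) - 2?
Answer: -96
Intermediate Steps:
O(S) = -2 + S² + 3*S
(-12 + O(-1))*(2 + 4) = (-12 + (-2 + (-1)² + 3*(-1)))*(2 + 4) = (-12 + (-2 + 1 - 3))*6 = (-12 - 4)*6 = -16*6 = -96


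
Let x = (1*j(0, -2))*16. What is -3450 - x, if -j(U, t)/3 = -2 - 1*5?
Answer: -3786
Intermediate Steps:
j(U, t) = 21 (j(U, t) = -3*(-2 - 1*5) = -3*(-2 - 5) = -3*(-7) = 21)
x = 336 (x = (1*21)*16 = 21*16 = 336)
-3450 - x = -3450 - 1*336 = -3450 - 336 = -3786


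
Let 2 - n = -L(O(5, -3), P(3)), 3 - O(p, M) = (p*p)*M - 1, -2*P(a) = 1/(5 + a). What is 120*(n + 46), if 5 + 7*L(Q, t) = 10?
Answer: 40920/7 ≈ 5845.7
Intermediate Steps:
P(a) = -1/(2*(5 + a))
O(p, M) = 4 - M*p**2 (O(p, M) = 3 - ((p*p)*M - 1) = 3 - (p**2*M - 1) = 3 - (M*p**2 - 1) = 3 - (-1 + M*p**2) = 3 + (1 - M*p**2) = 4 - M*p**2)
L(Q, t) = 5/7 (L(Q, t) = -5/7 + (1/7)*10 = -5/7 + 10/7 = 5/7)
n = 19/7 (n = 2 - (-1)*5/7 = 2 - 1*(-5/7) = 2 + 5/7 = 19/7 ≈ 2.7143)
120*(n + 46) = 120*(19/7 + 46) = 120*(341/7) = 40920/7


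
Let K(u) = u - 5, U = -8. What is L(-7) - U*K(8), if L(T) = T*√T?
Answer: 24 - 7*I*√7 ≈ 24.0 - 18.52*I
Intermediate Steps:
K(u) = -5 + u
L(T) = T^(3/2)
L(-7) - U*K(8) = (-7)^(3/2) - (-8)*(-5 + 8) = -7*I*√7 - (-8)*3 = -7*I*√7 - 1*(-24) = -7*I*√7 + 24 = 24 - 7*I*√7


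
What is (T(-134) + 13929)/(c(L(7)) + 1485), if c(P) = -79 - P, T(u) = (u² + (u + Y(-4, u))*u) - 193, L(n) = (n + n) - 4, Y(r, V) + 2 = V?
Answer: 16968/349 ≈ 48.619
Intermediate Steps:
Y(r, V) = -2 + V
L(n) = -4 + 2*n (L(n) = 2*n - 4 = -4 + 2*n)
T(u) = -193 + u² + u*(-2 + 2*u) (T(u) = (u² + (u + (-2 + u))*u) - 193 = (u² + (-2 + 2*u)*u) - 193 = (u² + u*(-2 + 2*u)) - 193 = -193 + u² + u*(-2 + 2*u))
(T(-134) + 13929)/(c(L(7)) + 1485) = ((-193 - 2*(-134) + 3*(-134)²) + 13929)/((-79 - (-4 + 2*7)) + 1485) = ((-193 + 268 + 3*17956) + 13929)/((-79 - (-4 + 14)) + 1485) = ((-193 + 268 + 53868) + 13929)/((-79 - 1*10) + 1485) = (53943 + 13929)/((-79 - 10) + 1485) = 67872/(-89 + 1485) = 67872/1396 = 67872*(1/1396) = 16968/349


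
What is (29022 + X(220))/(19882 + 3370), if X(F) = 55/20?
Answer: 116099/93008 ≈ 1.2483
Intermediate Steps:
X(F) = 11/4 (X(F) = 55*(1/20) = 11/4)
(29022 + X(220))/(19882 + 3370) = (29022 + 11/4)/(19882 + 3370) = (116099/4)/23252 = (116099/4)*(1/23252) = 116099/93008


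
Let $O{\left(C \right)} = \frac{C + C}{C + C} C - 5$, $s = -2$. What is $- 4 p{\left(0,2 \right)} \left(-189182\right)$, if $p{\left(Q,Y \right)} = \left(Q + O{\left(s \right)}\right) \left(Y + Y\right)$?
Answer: $-21188384$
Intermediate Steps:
$O{\left(C \right)} = -5 + C$ ($O{\left(C \right)} = \frac{2 C}{2 C} C - 5 = 2 C \frac{1}{2 C} C - 5 = 1 C - 5 = C - 5 = -5 + C$)
$p{\left(Q,Y \right)} = 2 Y \left(-7 + Q\right)$ ($p{\left(Q,Y \right)} = \left(Q - 7\right) \left(Y + Y\right) = \left(Q - 7\right) 2 Y = \left(-7 + Q\right) 2 Y = 2 Y \left(-7 + Q\right)$)
$- 4 p{\left(0,2 \right)} \left(-189182\right) = - 4 \cdot 2 \cdot 2 \left(-7 + 0\right) \left(-189182\right) = - 4 \cdot 2 \cdot 2 \left(-7\right) \left(-189182\right) = \left(-4\right) \left(-28\right) \left(-189182\right) = 112 \left(-189182\right) = -21188384$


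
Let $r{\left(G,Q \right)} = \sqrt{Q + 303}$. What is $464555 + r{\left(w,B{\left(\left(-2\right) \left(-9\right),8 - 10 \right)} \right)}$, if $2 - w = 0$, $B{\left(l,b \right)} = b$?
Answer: $464555 + \sqrt{301} \approx 4.6457 \cdot 10^{5}$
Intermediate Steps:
$w = 2$ ($w = 2 - 0 = 2 + 0 = 2$)
$r{\left(G,Q \right)} = \sqrt{303 + Q}$
$464555 + r{\left(w,B{\left(\left(-2\right) \left(-9\right),8 - 10 \right)} \right)} = 464555 + \sqrt{303 + \left(8 - 10\right)} = 464555 + \sqrt{303 - 2} = 464555 + \sqrt{301}$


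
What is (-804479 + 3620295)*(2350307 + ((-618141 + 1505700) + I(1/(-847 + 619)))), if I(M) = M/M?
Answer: 9117237704472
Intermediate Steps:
I(M) = 1
(-804479 + 3620295)*(2350307 + ((-618141 + 1505700) + I(1/(-847 + 619)))) = (-804479 + 3620295)*(2350307 + ((-618141 + 1505700) + 1)) = 2815816*(2350307 + (887559 + 1)) = 2815816*(2350307 + 887560) = 2815816*3237867 = 9117237704472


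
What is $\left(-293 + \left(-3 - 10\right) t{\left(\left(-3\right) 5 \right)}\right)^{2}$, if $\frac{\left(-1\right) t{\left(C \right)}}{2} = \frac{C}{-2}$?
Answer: $9604$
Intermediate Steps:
$t{\left(C \right)} = C$ ($t{\left(C \right)} = - 2 \frac{C}{-2} = - 2 C \left(- \frac{1}{2}\right) = - 2 \left(- \frac{C}{2}\right) = C$)
$\left(-293 + \left(-3 - 10\right) t{\left(\left(-3\right) 5 \right)}\right)^{2} = \left(-293 + \left(-3 - 10\right) \left(\left(-3\right) 5\right)\right)^{2} = \left(-293 - -195\right)^{2} = \left(-293 + 195\right)^{2} = \left(-98\right)^{2} = 9604$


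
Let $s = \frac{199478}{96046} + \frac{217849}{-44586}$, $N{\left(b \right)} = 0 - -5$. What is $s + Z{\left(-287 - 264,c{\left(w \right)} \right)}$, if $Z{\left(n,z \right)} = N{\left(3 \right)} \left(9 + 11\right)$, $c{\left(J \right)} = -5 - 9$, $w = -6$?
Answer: $\frac{208100548327}{2141153478} \approx 97.191$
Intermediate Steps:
$N{\left(b \right)} = 5$ ($N{\left(b \right)} = 0 + 5 = 5$)
$c{\left(J \right)} = -14$ ($c{\left(J \right)} = -5 - 9 = -14$)
$Z{\left(n,z \right)} = 100$ ($Z{\left(n,z \right)} = 5 \left(9 + 11\right) = 5 \cdot 20 = 100$)
$s = - \frac{6014799473}{2141153478}$ ($s = 199478 \cdot \frac{1}{96046} + 217849 \left(- \frac{1}{44586}\right) = \frac{99739}{48023} - \frac{217849}{44586} = - \frac{6014799473}{2141153478} \approx -2.8091$)
$s + Z{\left(-287 - 264,c{\left(w \right)} \right)} = - \frac{6014799473}{2141153478} + 100 = \frac{208100548327}{2141153478}$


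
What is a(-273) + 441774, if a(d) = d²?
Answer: 516303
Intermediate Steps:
a(-273) + 441774 = (-273)² + 441774 = 74529 + 441774 = 516303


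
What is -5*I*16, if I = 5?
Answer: -400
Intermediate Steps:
-5*I*16 = -5*5*16 = -25*16 = -400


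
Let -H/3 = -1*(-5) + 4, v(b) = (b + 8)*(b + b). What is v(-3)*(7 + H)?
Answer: 600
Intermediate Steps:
v(b) = 2*b*(8 + b) (v(b) = (8 + b)*(2*b) = 2*b*(8 + b))
H = -27 (H = -3*(-1*(-5) + 4) = -3*(5 + 4) = -3*9 = -27)
v(-3)*(7 + H) = (2*(-3)*(8 - 3))*(7 - 27) = (2*(-3)*5)*(-20) = -30*(-20) = 600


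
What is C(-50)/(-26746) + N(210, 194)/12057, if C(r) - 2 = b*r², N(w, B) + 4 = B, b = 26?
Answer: -389323687/161238261 ≈ -2.4146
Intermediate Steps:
N(w, B) = -4 + B
C(r) = 2 + 26*r²
C(-50)/(-26746) + N(210, 194)/12057 = (2 + 26*(-50)²)/(-26746) + (-4 + 194)/12057 = (2 + 26*2500)*(-1/26746) + 190*(1/12057) = (2 + 65000)*(-1/26746) + 190/12057 = 65002*(-1/26746) + 190/12057 = -32501/13373 + 190/12057 = -389323687/161238261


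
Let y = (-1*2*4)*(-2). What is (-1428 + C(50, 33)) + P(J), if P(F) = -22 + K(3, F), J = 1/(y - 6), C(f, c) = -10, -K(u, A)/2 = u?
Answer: -1466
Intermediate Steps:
K(u, A) = -2*u
y = 16 (y = -2*4*(-2) = -8*(-2) = 16)
J = 1/10 (J = 1/(16 - 6) = 1/10 ≈ 0.10000)
P(F) = -28 (P(F) = -22 - 2*3 = -22 - 6 = -28)
(-1428 + C(50, 33)) + P(J) = (-1428 - 10) - 28 = -1438 - 28 = -1466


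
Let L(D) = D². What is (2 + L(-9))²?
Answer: 6889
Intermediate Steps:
(2 + L(-9))² = (2 + (-9)²)² = (2 + 81)² = 83² = 6889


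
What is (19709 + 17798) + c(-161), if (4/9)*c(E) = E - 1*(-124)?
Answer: 149695/4 ≈ 37424.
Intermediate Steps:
c(E) = 279 + 9*E/4 (c(E) = 9*(E - 1*(-124))/4 = 9*(E + 124)/4 = 9*(124 + E)/4 = 279 + 9*E/4)
(19709 + 17798) + c(-161) = (19709 + 17798) + (279 + (9/4)*(-161)) = 37507 + (279 - 1449/4) = 37507 - 333/4 = 149695/4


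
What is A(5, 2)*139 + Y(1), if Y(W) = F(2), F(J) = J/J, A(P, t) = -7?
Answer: -972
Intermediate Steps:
F(J) = 1
Y(W) = 1
A(5, 2)*139 + Y(1) = -7*139 + 1 = -973 + 1 = -972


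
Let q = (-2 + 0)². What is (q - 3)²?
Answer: 1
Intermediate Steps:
q = 4 (q = (-2)² = 4)
(q - 3)² = (4 - 3)² = 1² = 1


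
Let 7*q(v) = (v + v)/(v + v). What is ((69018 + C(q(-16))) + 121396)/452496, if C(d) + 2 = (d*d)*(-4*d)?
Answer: 371087/881853 ≈ 0.42080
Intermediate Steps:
q(v) = ⅐ (q(v) = ((v + v)/(v + v))/7 = ((2*v)/((2*v)))/7 = ((2*v)*(1/(2*v)))/7 = (⅐)*1 = ⅐)
C(d) = -2 - 4*d³ (C(d) = -2 + (d*d)*(-4*d) = -2 + d²*(-4*d) = -2 - 4*d³)
((69018 + C(q(-16))) + 121396)/452496 = ((69018 + (-2 - 4*(⅐)³)) + 121396)/452496 = ((69018 + (-2 - 4*1/343)) + 121396)*(1/452496) = ((69018 + (-2 - 4/343)) + 121396)*(1/452496) = ((69018 - 690/343) + 121396)*(1/452496) = (23672484/343 + 121396)*(1/452496) = (65311312/343)*(1/452496) = 371087/881853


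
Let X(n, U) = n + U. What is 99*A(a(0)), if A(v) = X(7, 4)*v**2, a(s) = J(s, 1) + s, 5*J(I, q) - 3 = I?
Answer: 9801/25 ≈ 392.04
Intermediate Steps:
X(n, U) = U + n
J(I, q) = 3/5 + I/5
a(s) = 3/5 + 6*s/5 (a(s) = (3/5 + s/5) + s = 3/5 + 6*s/5)
A(v) = 11*v**2 (A(v) = (4 + 7)*v**2 = 11*v**2)
99*A(a(0)) = 99*(11*(3/5 + (6/5)*0)**2) = 99*(11*(3/5 + 0)**2) = 99*(11*(3/5)**2) = 99*(11*(9/25)) = 99*(99/25) = 9801/25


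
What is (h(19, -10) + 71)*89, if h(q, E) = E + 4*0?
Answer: 5429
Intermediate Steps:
h(q, E) = E (h(q, E) = E + 0 = E)
(h(19, -10) + 71)*89 = (-10 + 71)*89 = 61*89 = 5429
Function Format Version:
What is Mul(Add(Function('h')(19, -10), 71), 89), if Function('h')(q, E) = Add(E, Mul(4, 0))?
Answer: 5429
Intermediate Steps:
Function('h')(q, E) = E (Function('h')(q, E) = Add(E, 0) = E)
Mul(Add(Function('h')(19, -10), 71), 89) = Mul(Add(-10, 71), 89) = Mul(61, 89) = 5429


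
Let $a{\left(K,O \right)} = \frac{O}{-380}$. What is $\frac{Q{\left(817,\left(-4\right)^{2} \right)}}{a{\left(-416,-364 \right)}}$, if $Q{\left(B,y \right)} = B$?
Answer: $\frac{77615}{91} \approx 852.91$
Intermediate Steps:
$a{\left(K,O \right)} = - \frac{O}{380}$ ($a{\left(K,O \right)} = O \left(- \frac{1}{380}\right) = - \frac{O}{380}$)
$\frac{Q{\left(817,\left(-4\right)^{2} \right)}}{a{\left(-416,-364 \right)}} = \frac{817}{\left(- \frac{1}{380}\right) \left(-364\right)} = \frac{817}{\frac{91}{95}} = 817 \cdot \frac{95}{91} = \frac{77615}{91}$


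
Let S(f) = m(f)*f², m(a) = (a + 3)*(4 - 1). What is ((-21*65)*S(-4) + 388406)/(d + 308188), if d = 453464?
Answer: 226963/380826 ≈ 0.59598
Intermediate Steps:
m(a) = 9 + 3*a (m(a) = (3 + a)*3 = 9 + 3*a)
S(f) = f²*(9 + 3*f) (S(f) = (9 + 3*f)*f² = f²*(9 + 3*f))
((-21*65)*S(-4) + 388406)/(d + 308188) = ((-21*65)*(3*(-4)²*(3 - 4)) + 388406)/(453464 + 308188) = (-4095*16*(-1) + 388406)/761652 = (-1365*(-48) + 388406)*(1/761652) = (65520 + 388406)*(1/761652) = 453926*(1/761652) = 226963/380826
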